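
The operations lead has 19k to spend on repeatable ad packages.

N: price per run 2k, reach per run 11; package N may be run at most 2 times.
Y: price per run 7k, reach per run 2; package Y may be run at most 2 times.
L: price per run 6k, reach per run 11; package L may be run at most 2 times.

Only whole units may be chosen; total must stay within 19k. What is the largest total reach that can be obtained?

This is a bounded integer knapsack.
2×N, 1×Y, and 1×L: price 17 ≤ 19, reach 2·11 + 1·2 + 1·11 = 35.
2×N and 2×L: price 16 ≤ 19, reach 2·11 + 2·11 = 44.
Best is 44.

44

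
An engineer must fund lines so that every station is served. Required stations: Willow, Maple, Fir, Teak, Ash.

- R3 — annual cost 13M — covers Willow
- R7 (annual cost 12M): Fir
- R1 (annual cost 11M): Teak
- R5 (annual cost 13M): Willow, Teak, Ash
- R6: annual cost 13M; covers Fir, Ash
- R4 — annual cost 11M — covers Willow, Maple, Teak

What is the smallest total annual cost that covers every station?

This is an integer covering problem.
Choose R6 and R4: together they cover Willow, Maple, Fir, Teak, Ash — every station.
Total annual cost: 13 + 11 = 24.
No cover costs less than 24.

24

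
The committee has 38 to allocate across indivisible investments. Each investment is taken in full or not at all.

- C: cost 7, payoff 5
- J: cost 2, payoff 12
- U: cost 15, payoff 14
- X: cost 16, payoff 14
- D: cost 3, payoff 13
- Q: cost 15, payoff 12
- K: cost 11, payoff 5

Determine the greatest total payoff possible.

Allowing fractional choices, the relaxed optimum would be about 54.6, but investments are indivisible.
J + X + D + Q: cost 2 + 16 + 3 + 15 = 36 ≤ 38, payoff 12 + 14 + 13 + 12 = 51.
J + U + D + Q: cost 2 + 15 + 3 + 15 = 35 ≤ 38, payoff 12 + 14 + 13 + 12 = 51.
J + U + X + D: cost 2 + 15 + 16 + 3 = 36 ≤ 38, payoff 12 + 14 + 14 + 13 = 53.
Best is J, U, X, and D with total payoff 53.

53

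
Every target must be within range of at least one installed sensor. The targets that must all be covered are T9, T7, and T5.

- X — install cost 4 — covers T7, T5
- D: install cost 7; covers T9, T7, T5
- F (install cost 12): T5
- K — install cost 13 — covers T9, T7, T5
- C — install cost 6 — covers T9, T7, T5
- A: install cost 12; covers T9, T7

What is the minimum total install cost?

The greedy cost-per-new-target heuristic would pick X and C for 10, but a cheaper cover exists.
C alone covers T9, T7, T5 — every target.
Total install cost: 6.
No cover costs less than 6.

6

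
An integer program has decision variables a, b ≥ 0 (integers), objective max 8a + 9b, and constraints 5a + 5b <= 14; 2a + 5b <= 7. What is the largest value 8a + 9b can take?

The continuous relaxation peaks at (2.33, 0.467) with value 22.87; rounding to a feasible lattice point costs some objective.
(a,b)=(1,1): 5·1+5·1=10≤14, 2·1+5·1=7≤7, objective 17.
(a,b)=(2,0): 5·2+5·0=10≤14, 2·2+5·0=4≤7, objective 16.
The best lattice point is (1,1), giving 17.

17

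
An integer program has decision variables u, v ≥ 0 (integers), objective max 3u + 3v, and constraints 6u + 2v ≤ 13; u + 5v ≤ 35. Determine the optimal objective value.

The continuous relaxation peaks at (0, 6.5) with value 19.50; rounding to a feasible lattice point costs some objective.
(u,v)=(0,6): 6·0+2·6=12≤13, 1·0+5·6=30≤35, objective 18.
(u,v)=(0,5): 6·0+2·5=10≤13, 1·0+5·5=25≤35, objective 15.
No feasible integer point exceeds 18.

18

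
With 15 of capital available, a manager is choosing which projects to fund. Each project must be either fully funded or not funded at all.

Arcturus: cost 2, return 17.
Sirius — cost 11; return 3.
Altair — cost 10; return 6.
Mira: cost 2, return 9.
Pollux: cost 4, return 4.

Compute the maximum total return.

Allowing fractional choices, the relaxed optimum would be about 34.2, but projects are indivisible.
Arcturus + Mira + Pollux: cost 2 + 2 + 4 = 8 ≤ 15, return 17 + 9 + 4 = 30.
Arcturus + Sirius + Mira: cost 2 + 11 + 2 = 15 ≤ 15, return 17 + 3 + 9 = 29.
Arcturus + Altair + Mira: cost 2 + 10 + 2 = 14 ≤ 15, return 17 + 6 + 9 = 32.
Best is Arcturus, Altair, and Mira with total return 32.

32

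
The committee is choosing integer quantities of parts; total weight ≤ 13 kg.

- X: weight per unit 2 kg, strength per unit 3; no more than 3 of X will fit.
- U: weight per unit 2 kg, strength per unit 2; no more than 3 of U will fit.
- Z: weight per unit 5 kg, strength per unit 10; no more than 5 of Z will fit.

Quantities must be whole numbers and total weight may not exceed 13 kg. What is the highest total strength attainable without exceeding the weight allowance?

23

This is a bounded integer knapsack.
1×U and 2×Z: weight 12 ≤ 13, strength 1·2 + 2·10 = 22.
1×X and 2×Z: weight 12 ≤ 13, strength 1·3 + 2·10 = 23.
Best is 23.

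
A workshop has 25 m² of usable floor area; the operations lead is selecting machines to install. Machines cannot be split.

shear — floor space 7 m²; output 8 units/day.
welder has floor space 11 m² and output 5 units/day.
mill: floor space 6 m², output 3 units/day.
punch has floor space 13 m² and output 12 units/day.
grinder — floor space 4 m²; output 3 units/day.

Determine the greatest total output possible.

23

Allowing fractional choices, the relaxed optimum would be about 23.5, but machines are indivisible.
shear + punch + grinder: floor space 7 + 13 + 4 = 24 ≤ 25, output 8 + 12 + 3 = 23.
shear + punch: floor space 7 + 13 = 20 ≤ 25, output 8 + 12 = 20.
Best is shear, punch, and grinder with total output 23.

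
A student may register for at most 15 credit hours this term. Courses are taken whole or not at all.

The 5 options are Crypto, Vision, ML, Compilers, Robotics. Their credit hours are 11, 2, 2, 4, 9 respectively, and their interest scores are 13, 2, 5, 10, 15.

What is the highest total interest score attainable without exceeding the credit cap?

30

Compilers + Robotics: credit hours 4 + 9 = 13 ≤ 15, interest score 10 + 15 = 25.
ML + Compilers + Robotics: credit hours 2 + 4 + 9 = 15 ≤ 15, interest score 5 + 10 + 15 = 30.
Vision + Compilers + Robotics: credit hours 2 + 4 + 9 = 15 ≤ 15, interest score 2 + 10 + 15 = 27.
Best is ML, Compilers, and Robotics with total interest score 30.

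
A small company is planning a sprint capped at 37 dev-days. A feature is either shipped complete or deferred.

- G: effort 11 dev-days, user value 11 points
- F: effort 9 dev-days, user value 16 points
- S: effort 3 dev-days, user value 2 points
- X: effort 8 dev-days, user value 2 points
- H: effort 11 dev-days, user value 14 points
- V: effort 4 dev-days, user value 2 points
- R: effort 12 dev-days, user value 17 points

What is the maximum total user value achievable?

49

F + H + V + R: effort 9 + 11 + 4 + 12 = 36 ≤ 37, user value 16 + 14 + 2 + 17 = 49.
F + H + R: effort 9 + 11 + 12 = 32 ≤ 37, user value 16 + 14 + 17 = 47.
F + S + H + R: effort 9 + 3 + 11 + 12 = 35 ≤ 37, user value 16 + 2 + 14 + 17 = 49.
The maximum user value is 49; one optimal choice is F, S, H, and R.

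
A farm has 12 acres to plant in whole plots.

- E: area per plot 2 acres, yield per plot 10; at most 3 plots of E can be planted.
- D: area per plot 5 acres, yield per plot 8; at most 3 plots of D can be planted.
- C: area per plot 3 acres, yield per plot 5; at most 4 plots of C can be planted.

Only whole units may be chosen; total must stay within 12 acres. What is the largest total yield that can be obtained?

40

This is a bounded integer knapsack.
E has the best ratio (10/2); taking only E gives at most 3×10 = 30 (stopped by the supply cap of 3).
Mixing does better — 3×E and 2×C: area 12 ≤ 12, yield 3·10 + 2·5 = 40.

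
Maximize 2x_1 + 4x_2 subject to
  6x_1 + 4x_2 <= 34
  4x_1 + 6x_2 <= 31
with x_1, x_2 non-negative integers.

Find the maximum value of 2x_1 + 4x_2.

(x_1,x_2)=(0,5) is feasible, giving 20.
(x_1,x_2)=(1,4) is feasible, giving 18.
The best lattice point is (0,5), giving 20.

20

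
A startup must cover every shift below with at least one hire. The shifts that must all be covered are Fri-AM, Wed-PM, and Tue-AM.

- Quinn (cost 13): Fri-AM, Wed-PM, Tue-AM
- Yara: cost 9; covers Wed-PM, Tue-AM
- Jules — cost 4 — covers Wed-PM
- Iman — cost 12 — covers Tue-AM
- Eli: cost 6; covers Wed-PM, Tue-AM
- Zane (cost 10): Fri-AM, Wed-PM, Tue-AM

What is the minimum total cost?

10

This is a weighted set-cover instance.
Zane alone covers Fri-AM, Wed-PM, Tue-AM — every shift.
Total cost: 10.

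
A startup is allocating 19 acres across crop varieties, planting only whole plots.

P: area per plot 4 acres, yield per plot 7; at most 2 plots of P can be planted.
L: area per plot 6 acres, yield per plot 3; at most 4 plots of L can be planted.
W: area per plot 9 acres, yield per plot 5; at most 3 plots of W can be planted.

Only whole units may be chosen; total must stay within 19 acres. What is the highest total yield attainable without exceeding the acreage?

19

2×P and 1×W: area 17 ≤ 19, yield 2·7 + 1·5 = 19.
2×P and 1×L: area 14 ≤ 19, yield 2·7 + 1·3 = 17.
Best is 19.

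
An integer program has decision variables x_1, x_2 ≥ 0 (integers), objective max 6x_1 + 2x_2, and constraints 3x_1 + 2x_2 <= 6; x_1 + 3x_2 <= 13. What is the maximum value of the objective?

(x_1,x_2)=(2,0) is feasible, giving 12.
(x_1,x_2)=(1,1) is feasible, giving 8.
(x_1,x_2)=(1,0) is feasible, giving 6.
Maximum is 12 at (x_1,x_2)=(2,0).

12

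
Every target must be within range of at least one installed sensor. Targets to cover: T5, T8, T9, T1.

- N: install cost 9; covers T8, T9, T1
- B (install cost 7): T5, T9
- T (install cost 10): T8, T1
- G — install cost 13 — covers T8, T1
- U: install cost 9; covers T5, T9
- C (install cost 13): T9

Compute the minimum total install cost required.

Choose N and B: together they cover T5, T8, T9, T1 — every target.
Total install cost: 9 + 7 = 16.

16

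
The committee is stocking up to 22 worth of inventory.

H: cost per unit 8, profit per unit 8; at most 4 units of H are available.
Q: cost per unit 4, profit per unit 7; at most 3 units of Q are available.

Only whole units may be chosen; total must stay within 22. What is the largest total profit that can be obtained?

29

Take 1×H and 3×Q: cost 20 ≤ 22, profit 1·8 + 3·7 = 29.
Q has the best ratio (7/4) and is taken to its limit of 3; remaining capacity is filled optimally with the others.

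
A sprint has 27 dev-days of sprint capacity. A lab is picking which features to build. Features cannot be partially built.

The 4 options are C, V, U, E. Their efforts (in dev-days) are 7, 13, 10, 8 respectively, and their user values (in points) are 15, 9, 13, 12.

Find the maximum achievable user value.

Take C, U, and E: effort 7 + 10 + 8 = 25 ≤ 27, user value 15 + 13 + 12 = 40.
No other feasible combination does better.

40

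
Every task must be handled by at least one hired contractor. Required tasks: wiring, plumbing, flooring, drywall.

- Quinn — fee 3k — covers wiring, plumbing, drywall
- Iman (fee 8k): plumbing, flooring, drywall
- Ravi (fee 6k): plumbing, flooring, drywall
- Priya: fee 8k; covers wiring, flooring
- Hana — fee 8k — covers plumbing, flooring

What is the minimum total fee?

This is a weighted set-cover instance.
Choose Quinn and Ravi: together they cover wiring, plumbing, flooring, drywall — every task.
Total fee: 3 + 6 = 9.
No cover costs less than 9.

9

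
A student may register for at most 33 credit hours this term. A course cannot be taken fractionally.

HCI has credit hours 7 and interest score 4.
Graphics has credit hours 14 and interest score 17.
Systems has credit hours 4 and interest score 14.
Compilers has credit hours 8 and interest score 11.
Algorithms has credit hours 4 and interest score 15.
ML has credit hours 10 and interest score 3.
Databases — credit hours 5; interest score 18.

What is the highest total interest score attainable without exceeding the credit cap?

64

Treat it as a binary knapsack problem.
Take Graphics, Systems, Algorithms, and Databases: credit hours 14 + 4 + 4 + 5 = 27 ≤ 33, interest score 17 + 14 + 15 + 18 = 64.
No other feasible combination does better.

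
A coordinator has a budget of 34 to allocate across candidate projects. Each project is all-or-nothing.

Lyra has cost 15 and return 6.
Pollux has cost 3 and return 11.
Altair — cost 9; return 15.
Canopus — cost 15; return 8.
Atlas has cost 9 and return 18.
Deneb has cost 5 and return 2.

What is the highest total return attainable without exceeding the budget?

46

Allowing fractional choices, the relaxed optimum would be about 50.9, but projects are indivisible.
Pollux + Altair + Atlas: cost 3 + 9 + 9 = 21 ≤ 34, return 11 + 15 + 18 = 44.
Pollux + Altair + Atlas + Deneb: cost 3 + 9 + 9 + 5 = 26 ≤ 34, return 11 + 15 + 18 + 2 = 46.
Altair + Canopus + Atlas: cost 9 + 15 + 9 = 33 ≤ 34, return 15 + 8 + 18 = 41.
Best is Pollux, Altair, Atlas, and Deneb with total return 46.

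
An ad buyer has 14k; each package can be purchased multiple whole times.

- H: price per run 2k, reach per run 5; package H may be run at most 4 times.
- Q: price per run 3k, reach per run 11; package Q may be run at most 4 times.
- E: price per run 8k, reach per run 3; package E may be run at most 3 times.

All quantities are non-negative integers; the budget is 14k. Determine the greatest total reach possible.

49

1×H and 4×Q: price 14 ≤ 14, reach 1·5 + 4·11 = 49.
4×Q: price 12 ≤ 14, reach 4·11 = 44.
Best is 49.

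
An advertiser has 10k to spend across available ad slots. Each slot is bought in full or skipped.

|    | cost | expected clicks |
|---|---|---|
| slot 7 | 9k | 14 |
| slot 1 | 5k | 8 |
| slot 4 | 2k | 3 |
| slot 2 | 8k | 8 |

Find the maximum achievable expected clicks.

Allowing fractional choices, the relaxed optimum would be about 15.8, but ad slots are indivisible.
slot 1 + slot 4: cost 5 + 2 = 7 ≤ 10, expected clicks 8 + 3 = 11.
slot 7: cost 9 ≤ 10, expected clicks 14.
slot 4 + slot 2: cost 2 + 8 = 10 ≤ 10, expected clicks 3 + 8 = 11.
Best is slot 7 with total expected clicks 14.

14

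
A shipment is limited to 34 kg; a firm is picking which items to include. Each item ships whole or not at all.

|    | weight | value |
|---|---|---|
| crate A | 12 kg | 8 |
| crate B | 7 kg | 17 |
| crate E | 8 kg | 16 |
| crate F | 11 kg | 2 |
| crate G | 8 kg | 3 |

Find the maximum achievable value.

41

crate B + crate E + crate F + crate G: weight 7 + 8 + 11 + 8 = 34 ≤ 34, value 17 + 16 + 2 + 3 = 38.
crate B + crate E + crate G: weight 7 + 8 + 8 = 23 ≤ 34, value 17 + 16 + 3 = 36.
crate A + crate B + crate E: weight 12 + 7 + 8 = 27 ≤ 34, value 8 + 17 + 16 = 41.
Best is crate A, crate B, and crate E with total value 41.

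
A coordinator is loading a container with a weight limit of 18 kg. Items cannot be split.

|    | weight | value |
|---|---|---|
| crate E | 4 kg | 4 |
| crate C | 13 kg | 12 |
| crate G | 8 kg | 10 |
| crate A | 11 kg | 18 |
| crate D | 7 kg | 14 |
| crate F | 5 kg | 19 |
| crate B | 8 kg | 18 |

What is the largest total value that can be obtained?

Treat it as a binary knapsack problem.
Allowing fractional choices, the relaxed optimum would be about 47.0, but items are indivisible.
crate E + crate F + crate B: weight 4 + 5 + 8 = 17 ≤ 18, value 4 + 19 + 18 = 41.
crate A + crate F: weight 11 + 5 = 16 ≤ 18, value 18 + 19 = 37.
crate F + crate B: weight 5 + 8 = 13 ≤ 18, value 19 + 18 = 37.
Best is crate E, crate F, and crate B with total value 41.

41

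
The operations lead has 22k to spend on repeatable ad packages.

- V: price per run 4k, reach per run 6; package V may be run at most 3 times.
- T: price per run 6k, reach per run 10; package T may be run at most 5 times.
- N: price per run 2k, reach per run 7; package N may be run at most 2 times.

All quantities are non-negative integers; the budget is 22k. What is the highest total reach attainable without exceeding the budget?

3×V, 1×T, and 2×N: price 22 ≤ 22, reach 3·6 + 1·10 + 2·7 = 42.
3×T and 2×N: price 22 ≤ 22, reach 3·10 + 2·7 = 44.
Best is 44.

44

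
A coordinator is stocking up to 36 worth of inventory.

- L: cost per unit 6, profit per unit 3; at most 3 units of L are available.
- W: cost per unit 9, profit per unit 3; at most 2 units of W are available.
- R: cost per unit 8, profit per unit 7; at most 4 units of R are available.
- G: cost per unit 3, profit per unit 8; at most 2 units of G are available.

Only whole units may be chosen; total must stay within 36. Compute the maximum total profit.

This is a bounded integer knapsack.
G has the best ratio (8/3); taking only G gives at most 2×8 = 16 (stopped by the supply cap of 2).
Mixing does better — 1×L, 3×R, and 2×G: cost 36 ≤ 36, profit 1·3 + 3·7 + 2·8 = 40.

40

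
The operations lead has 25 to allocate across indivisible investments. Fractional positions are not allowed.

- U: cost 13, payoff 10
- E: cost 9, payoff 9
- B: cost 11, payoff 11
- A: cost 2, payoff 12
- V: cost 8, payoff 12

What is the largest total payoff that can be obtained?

35

Take B, A, and V: cost 11 + 2 + 8 = 21 ≤ 25, payoff 11 + 12 + 12 = 35.
No other feasible combination does better.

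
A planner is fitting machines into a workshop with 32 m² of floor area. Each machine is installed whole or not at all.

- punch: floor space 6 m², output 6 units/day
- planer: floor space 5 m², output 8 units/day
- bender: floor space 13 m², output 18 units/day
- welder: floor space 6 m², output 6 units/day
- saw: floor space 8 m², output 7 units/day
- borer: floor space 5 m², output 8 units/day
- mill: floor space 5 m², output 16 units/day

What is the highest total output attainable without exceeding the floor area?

Treat it as a binary knapsack problem.
Allowing fractional choices, the relaxed optimum would be about 54.0, but machines are indivisible.
planer + bender + saw + mill: floor space 5 + 13 + 8 + 5 = 31 ≤ 32, output 8 + 18 + 7 + 16 = 49.
planer + bender + borer + mill: floor space 5 + 13 + 5 + 5 = 28 ≤ 32, output 8 + 18 + 8 + 16 = 50.
bender + saw + borer + mill: floor space 13 + 8 + 5 + 5 = 31 ≤ 32, output 18 + 7 + 8 + 16 = 49.
Best is planer, bender, borer, and mill with total output 50.

50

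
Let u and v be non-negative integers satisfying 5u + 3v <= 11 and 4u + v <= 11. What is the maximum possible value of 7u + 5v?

Relaxing integrality, the LP optimum is 18.33 at (u,v) = (0, 3.67), which is not an integer point.
(u,v)=(1,2): 5·1+3·2=11≤11, 4·1+1·2=6≤11, objective 17.
(u,v)=(0,3): 5·0+3·3=9≤11, 4·0+1·3=3≤11, objective 15.
The best lattice point is (1,2), giving 17.

17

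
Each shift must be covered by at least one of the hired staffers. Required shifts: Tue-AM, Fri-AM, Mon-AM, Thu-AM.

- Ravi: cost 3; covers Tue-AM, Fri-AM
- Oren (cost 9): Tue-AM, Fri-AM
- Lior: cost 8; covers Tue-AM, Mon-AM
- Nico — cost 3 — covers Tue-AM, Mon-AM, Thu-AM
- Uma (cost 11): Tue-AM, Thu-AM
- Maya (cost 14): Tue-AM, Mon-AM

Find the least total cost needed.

6

Choose Ravi and Nico: together they cover Tue-AM, Fri-AM, Mon-AM, Thu-AM — every shift.
Total cost: 3 + 3 = 6.
No cover costs less than 6.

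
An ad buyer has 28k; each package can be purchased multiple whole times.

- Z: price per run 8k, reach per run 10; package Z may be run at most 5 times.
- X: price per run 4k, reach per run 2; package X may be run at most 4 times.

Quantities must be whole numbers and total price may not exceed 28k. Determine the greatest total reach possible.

Take 3×Z and 1×X: price 28 ≤ 28, reach 3·10 + 1·2 = 32.
No other integer combination yields more.

32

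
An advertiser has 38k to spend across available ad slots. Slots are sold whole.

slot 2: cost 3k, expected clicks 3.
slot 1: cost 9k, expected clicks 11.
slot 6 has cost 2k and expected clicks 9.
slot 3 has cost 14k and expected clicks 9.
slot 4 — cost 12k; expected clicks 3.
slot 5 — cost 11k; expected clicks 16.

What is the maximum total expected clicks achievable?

45

slot 2 + slot 1 + slot 6 + slot 5: cost 3 + 9 + 2 + 11 = 25 ≤ 38, expected clicks 3 + 11 + 9 + 16 = 39.
slot 2 + slot 1 + slot 6 + slot 4 + slot 5: cost 3 + 9 + 2 + 12 + 11 = 37 ≤ 38, expected clicks 3 + 11 + 9 + 3 + 16 = 42.
slot 1 + slot 6 + slot 3 + slot 5: cost 9 + 2 + 14 + 11 = 36 ≤ 38, expected clicks 11 + 9 + 9 + 16 = 45.
Best is slot 1, slot 6, slot 3, and slot 5 with total expected clicks 45.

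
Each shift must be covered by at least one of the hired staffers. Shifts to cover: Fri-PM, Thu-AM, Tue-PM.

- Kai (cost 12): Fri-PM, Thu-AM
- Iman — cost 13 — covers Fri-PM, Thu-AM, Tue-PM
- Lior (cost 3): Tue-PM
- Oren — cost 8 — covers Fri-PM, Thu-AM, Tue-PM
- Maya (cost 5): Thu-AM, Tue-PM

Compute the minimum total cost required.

8

The greedy cost-per-new-shift heuristic would pick Maya and Oren for 13, but a cheaper cover exists.
Oren alone covers Fri-PM, Thu-AM, Tue-PM — every shift.
Total cost: 8.
No cover costs less than 8.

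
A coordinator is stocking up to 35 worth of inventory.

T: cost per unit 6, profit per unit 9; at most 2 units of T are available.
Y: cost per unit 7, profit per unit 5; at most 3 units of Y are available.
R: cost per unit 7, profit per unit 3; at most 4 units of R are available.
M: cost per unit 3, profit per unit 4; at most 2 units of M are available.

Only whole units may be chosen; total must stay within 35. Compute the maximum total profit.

36

T has the best ratio (9/6); taking only T gives at most 2×9 = 18 (stopped by the supply cap of 2).
Mixing does better — 2×T, 2×Y, and 2×M: cost 32 ≤ 35, profit 2·9 + 2·5 + 2·4 = 36.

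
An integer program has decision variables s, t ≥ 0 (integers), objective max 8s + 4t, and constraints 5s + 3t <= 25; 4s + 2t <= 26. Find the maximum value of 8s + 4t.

(s,t)=(5,0): 5·5+3·0=25≤25, 4·5+2·0=20≤26, objective 40.
(s,t)=(4,1): 5·4+3·1=23≤25, 4·4+2·1=18≤26, objective 36.
(s,t)=(4,0): 5·4+3·0=20≤25, 4·4+2·0=16≤26, objective 32.
The best lattice point is (5,0), giving 40.

40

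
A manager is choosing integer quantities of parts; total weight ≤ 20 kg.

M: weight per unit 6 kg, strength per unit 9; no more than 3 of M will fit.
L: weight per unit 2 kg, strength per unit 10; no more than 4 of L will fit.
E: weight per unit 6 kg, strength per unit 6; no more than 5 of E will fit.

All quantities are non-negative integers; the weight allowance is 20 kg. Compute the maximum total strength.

58

L has the best ratio (10/2); taking only L gives at most 4×10 = 40 (stopped by the supply cap of 4).
Mixing does better — 2×M and 4×L: weight 20 ≤ 20, strength 2·9 + 4·10 = 58.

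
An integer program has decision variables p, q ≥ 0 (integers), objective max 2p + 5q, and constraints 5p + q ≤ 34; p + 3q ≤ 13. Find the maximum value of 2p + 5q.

(p,q)=(4,3): 5·4+1·3=23≤34, 1·4+3·3=13≤13, objective 23.
(p,q)=(6,2): 5·6+1·2=32≤34, 1·6+3·2=12≤13, objective 22.
(p,q)=(3,3): 5·3+1·3=18≤34, 1·3+3·3=12≤13, objective 21.
(p,q)=(5,2): 5·5+1·2=27≤34, 1·5+3·2=11≤13, objective 20.
The best lattice point is (4,3), giving 23.

23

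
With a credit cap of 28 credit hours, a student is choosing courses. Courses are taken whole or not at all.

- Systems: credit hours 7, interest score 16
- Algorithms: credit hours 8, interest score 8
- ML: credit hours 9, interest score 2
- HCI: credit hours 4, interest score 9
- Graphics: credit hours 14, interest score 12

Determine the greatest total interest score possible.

37

Allowing fractional choices, the relaxed optimum would be about 40.7, but courses are indivisible.
Systems + Algorithms + ML + HCI: credit hours 7 + 8 + 9 + 4 = 28 ≤ 28, interest score 16 + 8 + 2 + 9 = 35.
Systems + HCI + Graphics: credit hours 7 + 4 + 14 = 25 ≤ 28, interest score 16 + 9 + 12 = 37.
Systems + Algorithms + HCI: credit hours 7 + 8 + 4 = 19 ≤ 28, interest score 16 + 8 + 9 = 33.
Best is Systems, HCI, and Graphics with total interest score 37.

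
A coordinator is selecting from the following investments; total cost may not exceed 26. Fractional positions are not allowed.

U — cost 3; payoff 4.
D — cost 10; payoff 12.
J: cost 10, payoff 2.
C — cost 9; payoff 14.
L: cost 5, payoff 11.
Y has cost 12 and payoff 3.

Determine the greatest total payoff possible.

Allowing fractional choices, the relaxed optimum would be about 39.8, but investments are indivisible.
U + D + C: cost 3 + 10 + 9 = 22 ≤ 26, payoff 4 + 12 + 14 = 30.
U + C + L: cost 3 + 9 + 5 = 17 ≤ 26, payoff 4 + 14 + 11 = 29.
D + C + L: cost 10 + 9 + 5 = 24 ≤ 26, payoff 12 + 14 + 11 = 37.
Best is D, C, and L with total payoff 37.

37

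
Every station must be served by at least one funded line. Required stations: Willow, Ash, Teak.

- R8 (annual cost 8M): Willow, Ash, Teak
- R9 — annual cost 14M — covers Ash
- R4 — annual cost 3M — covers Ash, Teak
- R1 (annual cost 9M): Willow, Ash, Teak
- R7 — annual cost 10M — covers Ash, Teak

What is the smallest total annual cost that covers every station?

This is a weighted set-cover instance.
The greedy cost-per-new-station heuristic would pick R4 and R8 for 11, but a cheaper cover exists.
R8 alone covers Willow, Ash, Teak — every station.
Total annual cost: 8.
No cover costs less than 8.

8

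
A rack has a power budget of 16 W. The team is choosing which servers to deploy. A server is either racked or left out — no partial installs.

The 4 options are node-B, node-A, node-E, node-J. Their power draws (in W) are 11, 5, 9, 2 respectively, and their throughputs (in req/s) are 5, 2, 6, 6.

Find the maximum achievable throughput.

Allowing fractional choices, the relaxed optimum would be about 14.3, but servers are indivisible.
node-E + node-J: power draw 9 + 2 = 11 ≤ 16, throughput 6 + 6 = 12.
node-B + node-J: power draw 11 + 2 = 13 ≤ 16, throughput 5 + 6 = 11.
node-A + node-E + node-J: power draw 5 + 9 + 2 = 16 ≤ 16, throughput 2 + 6 + 6 = 14.
Best is node-A, node-E, and node-J with total throughput 14.

14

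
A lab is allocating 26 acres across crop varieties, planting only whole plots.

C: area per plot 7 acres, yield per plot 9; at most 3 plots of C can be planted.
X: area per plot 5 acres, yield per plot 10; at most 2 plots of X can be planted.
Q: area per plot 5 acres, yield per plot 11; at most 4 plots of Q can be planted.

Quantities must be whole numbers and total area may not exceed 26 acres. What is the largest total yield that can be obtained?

54

This is a bounded integer knapsack.
Q has the best ratio (11/5); taking only Q gives at most 4×11 = 44 (stopped by the supply cap of 4).
Mixing does better — 1×X and 4×Q: area 25 ≤ 26, yield 1·10 + 4·11 = 54.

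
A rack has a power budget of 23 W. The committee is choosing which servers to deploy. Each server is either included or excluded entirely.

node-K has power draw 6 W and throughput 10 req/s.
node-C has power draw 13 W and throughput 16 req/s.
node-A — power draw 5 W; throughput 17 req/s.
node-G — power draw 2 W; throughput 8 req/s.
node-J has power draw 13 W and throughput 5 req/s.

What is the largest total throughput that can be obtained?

41

Take node-C, node-A, and node-G: power draw 13 + 5 + 2 = 20 ≤ 23, throughput 16 + 17 + 8 = 41.
No other feasible combination does better.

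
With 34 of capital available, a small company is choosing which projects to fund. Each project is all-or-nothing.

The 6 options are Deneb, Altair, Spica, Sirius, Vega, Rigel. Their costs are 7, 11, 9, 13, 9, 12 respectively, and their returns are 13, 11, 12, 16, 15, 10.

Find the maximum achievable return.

44

Allowing fractional choices, the relaxed optimum would be about 51.1, but projects are indivisible.
Altair + Sirius + Vega: cost 11 + 13 + 9 = 33 ≤ 34, return 11 + 16 + 15 = 42.
Spica + Sirius + Vega: cost 9 + 13 + 9 = 31 ≤ 34, return 12 + 16 + 15 = 43.
Deneb + Sirius + Vega: cost 7 + 13 + 9 = 29 ≤ 34, return 13 + 16 + 15 = 44.
Best is Deneb, Sirius, and Vega with total return 44.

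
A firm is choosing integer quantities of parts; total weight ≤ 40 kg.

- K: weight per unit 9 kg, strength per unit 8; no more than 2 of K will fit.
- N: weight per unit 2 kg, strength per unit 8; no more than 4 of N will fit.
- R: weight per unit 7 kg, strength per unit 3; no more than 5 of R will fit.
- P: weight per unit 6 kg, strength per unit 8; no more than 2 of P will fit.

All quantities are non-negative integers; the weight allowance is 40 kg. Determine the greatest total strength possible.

64

1×K, 4×N, 1×R, and 2×P: weight 36 ≤ 40, strength 1·8 + 4·8 + 1·3 + 2·8 = 59.
2×K, 4×N, and 2×P: weight 38 ≤ 40, strength 2·8 + 4·8 + 2·8 = 64.
Best is 64.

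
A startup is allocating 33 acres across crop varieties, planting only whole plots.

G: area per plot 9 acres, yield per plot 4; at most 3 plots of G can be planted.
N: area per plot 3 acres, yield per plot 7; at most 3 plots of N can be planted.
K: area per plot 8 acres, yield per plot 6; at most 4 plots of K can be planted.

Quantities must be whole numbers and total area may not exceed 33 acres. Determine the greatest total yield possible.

39

N has the best ratio (7/3); taking only N gives at most 3×7 = 21 (stopped by the supply cap of 3).
Mixing does better — 3×N and 3×K: area 33 ≤ 33, yield 3·7 + 3·6 = 39.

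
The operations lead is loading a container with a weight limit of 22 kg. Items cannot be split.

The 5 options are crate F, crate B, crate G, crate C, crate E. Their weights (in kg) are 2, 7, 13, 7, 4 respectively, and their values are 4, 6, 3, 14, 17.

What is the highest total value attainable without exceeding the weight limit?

Treat it as a binary knapsack problem.
crate B + crate C + crate E: weight 7 + 7 + 4 = 18 ≤ 22, value 6 + 14 + 17 = 37.
crate F + crate B + crate C + crate E: weight 2 + 7 + 7 + 4 = 20 ≤ 22, value 4 + 6 + 14 + 17 = 41.
crate F + crate C + crate E: weight 2 + 7 + 4 = 13 ≤ 22, value 4 + 14 + 17 = 35.
Best is crate F, crate B, crate C, and crate E with total value 41.

41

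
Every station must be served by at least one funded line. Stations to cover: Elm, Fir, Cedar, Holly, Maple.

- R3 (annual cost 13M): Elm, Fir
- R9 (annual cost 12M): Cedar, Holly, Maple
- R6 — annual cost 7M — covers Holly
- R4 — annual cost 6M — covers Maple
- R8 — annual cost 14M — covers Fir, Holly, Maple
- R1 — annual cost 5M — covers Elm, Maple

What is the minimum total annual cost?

The greedy cost-per-new-station heuristic would pick R1, R9, and R3 for 30, but a cheaper cover exists.
Choose R3 and R9: together they cover Elm, Fir, Cedar, Holly, Maple — every station.
Total annual cost: 13 + 12 = 25.
No cover costs less than 25.

25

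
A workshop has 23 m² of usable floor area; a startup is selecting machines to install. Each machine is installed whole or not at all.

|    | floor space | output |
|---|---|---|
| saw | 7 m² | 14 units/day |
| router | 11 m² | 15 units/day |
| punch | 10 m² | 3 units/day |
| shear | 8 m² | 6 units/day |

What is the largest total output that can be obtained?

29

Allowing fractional choices, the relaxed optimum would be about 32.8, but machines are indivisible.
router + shear: floor space 11 + 8 = 19 ≤ 23, output 15 + 6 = 21.
saw + router: floor space 7 + 11 = 18 ≤ 23, output 14 + 15 = 29.
Best is saw and router with total output 29.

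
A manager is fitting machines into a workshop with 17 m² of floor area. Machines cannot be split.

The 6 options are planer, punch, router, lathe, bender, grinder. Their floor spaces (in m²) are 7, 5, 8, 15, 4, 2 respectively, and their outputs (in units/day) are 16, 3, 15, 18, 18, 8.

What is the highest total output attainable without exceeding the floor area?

Allowing fractional choices, the relaxed optimum would be about 49.5, but machines are indivisible.
planer + bender + grinder: floor space 7 + 4 + 2 = 13 ≤ 17, output 16 + 18 + 8 = 42.
router + bender + grinder: floor space 8 + 4 + 2 = 14 ≤ 17, output 15 + 18 + 8 = 41.
Best is planer, bender, and grinder with total output 42.

42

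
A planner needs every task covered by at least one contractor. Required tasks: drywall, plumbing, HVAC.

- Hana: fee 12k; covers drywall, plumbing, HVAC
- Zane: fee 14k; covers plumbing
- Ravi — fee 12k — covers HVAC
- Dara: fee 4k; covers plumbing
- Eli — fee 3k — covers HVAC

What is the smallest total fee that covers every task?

The greedy cost-per-new-task heuristic would pick Eli, Dara, and Hana for 19, but a cheaper cover exists.
Hana alone covers drywall, plumbing, HVAC — every task.
Total fee: 12.
No cover costs less than 12.

12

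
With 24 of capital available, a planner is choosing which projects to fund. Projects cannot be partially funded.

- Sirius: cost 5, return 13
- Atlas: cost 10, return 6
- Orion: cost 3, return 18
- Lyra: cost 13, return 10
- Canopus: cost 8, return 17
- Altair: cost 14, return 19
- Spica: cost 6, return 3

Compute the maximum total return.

51

Treat it as a binary knapsack problem.
Sirius + Orion + Canopus + Spica: cost 5 + 3 + 8 + 6 = 22 ≤ 24, return 13 + 18 + 17 + 3 = 51.
Sirius + Orion + Canopus: cost 5 + 3 + 8 = 16 ≤ 24, return 13 + 18 + 17 = 48.
Sirius + Orion + Altair: cost 5 + 3 + 14 = 22 ≤ 24, return 13 + 18 + 19 = 50.
Best is Sirius, Orion, Canopus, and Spica with total return 51.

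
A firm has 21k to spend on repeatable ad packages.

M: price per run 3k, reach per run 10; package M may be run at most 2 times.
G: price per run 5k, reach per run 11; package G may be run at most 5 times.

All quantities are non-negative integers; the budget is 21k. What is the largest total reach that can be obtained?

This is a bounded integer knapsack.
4×G: price 20 ≤ 21, reach 4·11 = 44.
2×M and 3×G: price 21 ≤ 21, reach 2·10 + 3·11 = 53.
Best is 53.

53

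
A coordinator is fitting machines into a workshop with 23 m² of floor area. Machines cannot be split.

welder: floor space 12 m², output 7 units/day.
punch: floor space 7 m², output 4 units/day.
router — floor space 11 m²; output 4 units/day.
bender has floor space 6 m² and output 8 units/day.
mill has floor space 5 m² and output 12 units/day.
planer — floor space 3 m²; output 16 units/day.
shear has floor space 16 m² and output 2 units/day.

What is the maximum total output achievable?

40

Allowing fractional choices, the relaxed optimum would be about 41.2, but machines are indivisible.
punch + bender + mill + planer: floor space 7 + 6 + 5 + 3 = 21 ≤ 23, output 4 + 8 + 12 + 16 = 40.
bender + mill + planer: floor space 6 + 5 + 3 = 14 ≤ 23, output 8 + 12 + 16 = 36.
Best is punch, bender, mill, and planer with total output 40.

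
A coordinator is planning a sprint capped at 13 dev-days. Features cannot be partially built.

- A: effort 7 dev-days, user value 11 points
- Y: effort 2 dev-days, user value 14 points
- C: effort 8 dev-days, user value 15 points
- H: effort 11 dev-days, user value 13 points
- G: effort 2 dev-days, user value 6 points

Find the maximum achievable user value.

35

This is a 0-1 knapsack instance.
Allowing fractional choices, the relaxed optimum would be about 36.6, but features are indivisible.
A + Y + G: effort 7 + 2 + 2 = 11 ≤ 13, user value 11 + 14 + 6 = 31.
Y + C + G: effort 2 + 8 + 2 = 12 ≤ 13, user value 14 + 15 + 6 = 35.
Best is Y, C, and G with total user value 35.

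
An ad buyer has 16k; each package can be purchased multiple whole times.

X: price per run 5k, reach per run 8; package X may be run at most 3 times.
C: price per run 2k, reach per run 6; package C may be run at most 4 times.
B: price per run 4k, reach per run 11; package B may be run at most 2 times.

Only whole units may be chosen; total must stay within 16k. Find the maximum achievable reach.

This is a bounded integer knapsack.
C has the best ratio (6/2); taking only C gives at most 4×6 = 24 (stopped by the supply cap of 4).
Mixing does better — 4×C and 2×B: price 16 ≤ 16, reach 4·6 + 2·11 = 46.

46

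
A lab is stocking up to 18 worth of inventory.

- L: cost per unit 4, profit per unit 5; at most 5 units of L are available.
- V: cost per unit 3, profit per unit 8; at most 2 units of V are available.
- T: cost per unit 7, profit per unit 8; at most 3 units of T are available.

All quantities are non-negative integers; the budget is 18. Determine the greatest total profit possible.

This is a bounded integer knapsack.
1×L, 2×V, and 1×T: cost 17 ≤ 18, profit 1·5 + 2·8 + 1·8 = 29.
3×L and 2×V: cost 18 ≤ 18, profit 3·5 + 2·8 = 31.
Best is 31.

31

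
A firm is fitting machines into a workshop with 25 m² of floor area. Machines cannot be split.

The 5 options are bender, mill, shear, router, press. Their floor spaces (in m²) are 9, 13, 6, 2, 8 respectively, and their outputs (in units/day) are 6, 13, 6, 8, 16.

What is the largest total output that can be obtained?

37

Allowing fractional choices, the relaxed optimum would be about 39.0, but machines are indivisible.
bender + shear + router + press: floor space 9 + 6 + 2 + 8 = 25 ≤ 25, output 6 + 6 + 8 + 16 = 36.
mill + router + press: floor space 13 + 2 + 8 = 23 ≤ 25, output 13 + 8 + 16 = 37.
Best is mill, router, and press with total output 37.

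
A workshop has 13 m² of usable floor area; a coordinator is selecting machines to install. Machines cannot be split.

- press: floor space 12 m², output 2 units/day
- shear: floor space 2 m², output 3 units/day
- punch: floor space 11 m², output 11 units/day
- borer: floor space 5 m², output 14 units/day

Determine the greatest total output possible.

Allowing fractional choices, the relaxed optimum would be about 23.0, but machines are indivisible.
shear + punch: floor space 2 + 11 = 13 ≤ 13, output 3 + 11 = 14.
borer: floor space 5 ≤ 13, output 14.
shear + borer: floor space 2 + 5 = 7 ≤ 13, output 3 + 14 = 17.
Best is shear and borer with total output 17.

17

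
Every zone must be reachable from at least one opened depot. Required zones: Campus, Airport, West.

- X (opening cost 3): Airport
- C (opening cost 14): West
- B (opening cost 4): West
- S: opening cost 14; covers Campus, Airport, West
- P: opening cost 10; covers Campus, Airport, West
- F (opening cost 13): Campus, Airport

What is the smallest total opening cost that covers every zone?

10

The greedy cost-per-new-zone heuristic would pick X, B, and P for 17, but a cheaper cover exists.
P alone covers Campus, Airport, West — every zone.
Total opening cost: 10.
No cover costs less than 10.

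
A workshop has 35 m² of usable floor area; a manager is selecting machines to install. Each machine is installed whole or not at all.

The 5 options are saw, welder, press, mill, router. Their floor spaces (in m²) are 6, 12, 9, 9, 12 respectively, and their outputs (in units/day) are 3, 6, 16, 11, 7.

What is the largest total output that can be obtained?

Take press, mill, and router: floor space 9 + 9 + 12 = 30 ≤ 35, output 16 + 11 + 7 = 34.
No other feasible combination does better.

34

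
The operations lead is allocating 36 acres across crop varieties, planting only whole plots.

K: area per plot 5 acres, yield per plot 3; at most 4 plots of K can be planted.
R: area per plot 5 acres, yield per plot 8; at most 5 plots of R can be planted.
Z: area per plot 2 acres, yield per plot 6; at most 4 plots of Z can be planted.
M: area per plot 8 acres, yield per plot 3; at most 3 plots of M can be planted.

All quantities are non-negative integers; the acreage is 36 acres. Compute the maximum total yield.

64

Take 5×R and 4×Z: area 33 ≤ 36, yield 5·8 + 4·6 = 64.
Z has the best ratio (6/2) and is taken to its limit of 4; remaining capacity is filled optimally with the others.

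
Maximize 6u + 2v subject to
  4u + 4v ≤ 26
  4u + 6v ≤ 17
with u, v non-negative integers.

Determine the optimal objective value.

(u,v)=(4,0): 4·4+4·0=16≤26, 4·4+6·0=16≤17, objective 24.
(u,v)=(3,0): 4·3+4·0=12≤26, 4·3+6·0=12≤17, objective 18.
Maximum is 24 at (u,v)=(4,0).

24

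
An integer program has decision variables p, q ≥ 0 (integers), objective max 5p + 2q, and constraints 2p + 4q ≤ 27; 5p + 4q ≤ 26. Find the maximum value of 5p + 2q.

25

Relaxing integrality, the LP optimum is 26.00 at (p,q) = (5.2, 0), which is not an integer point.
(p,q)=(5,0): 2·5+4·0=10≤27, 5·5+4·0=25≤26, objective 25.
(p,q)=(4,1): 2·4+4·1=12≤27, 5·4+4·1=24≤26, objective 22.
(p,q)=(4,0): 2·4+4·0=8≤27, 5·4+4·0=20≤26, objective 20.
No feasible integer point exceeds 25.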